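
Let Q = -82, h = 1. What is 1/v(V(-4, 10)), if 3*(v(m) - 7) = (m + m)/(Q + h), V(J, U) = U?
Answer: 243/1681 ≈ 0.14456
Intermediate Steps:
v(m) = 7 - 2*m/243 (v(m) = 7 + ((m + m)/(-82 + 1))/3 = 7 + ((2*m)/(-81))/3 = 7 + ((2*m)*(-1/81))/3 = 7 + (-2*m/81)/3 = 7 - 2*m/243)
1/v(V(-4, 10)) = 1/(7 - 2/243*10) = 1/(7 - 20/243) = 1/(1681/243) = 243/1681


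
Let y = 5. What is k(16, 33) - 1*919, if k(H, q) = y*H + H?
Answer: -823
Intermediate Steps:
k(H, q) = 6*H (k(H, q) = 5*H + H = 6*H)
k(16, 33) - 1*919 = 6*16 - 1*919 = 96 - 919 = -823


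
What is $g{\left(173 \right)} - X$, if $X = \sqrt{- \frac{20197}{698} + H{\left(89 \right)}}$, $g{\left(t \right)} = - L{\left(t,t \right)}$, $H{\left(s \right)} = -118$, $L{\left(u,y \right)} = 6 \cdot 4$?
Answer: $-24 - \frac{i \sqrt{71587578}}{698} \approx -24.0 - 12.122 i$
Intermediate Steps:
$L{\left(u,y \right)} = 24$
$g{\left(t \right)} = -24$ ($g{\left(t \right)} = \left(-1\right) 24 = -24$)
$X = \frac{i \sqrt{71587578}}{698}$ ($X = \sqrt{- \frac{20197}{698} - 118} = \sqrt{- \frac{102561}{698}} = \frac{i \sqrt{71587578}}{698} \approx 12.122 i$)
$g{\left(173 \right)} - X = -24 - \frac{i \sqrt{71587578}}{698}$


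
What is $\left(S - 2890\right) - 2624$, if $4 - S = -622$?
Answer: $-4888$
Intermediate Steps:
$S = 626$ ($S = 4 - -622 = 4 + 622 = 626$)
$\left(S - 2890\right) - 2624 = \left(626 - 2890\right) - 2624 = -2264 - 2624 = -4888$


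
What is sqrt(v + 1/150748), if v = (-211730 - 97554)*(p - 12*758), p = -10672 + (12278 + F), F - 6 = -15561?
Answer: sqrt(239602082274103343)/5798 ≈ 84424.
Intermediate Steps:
F = -15555 (F = 6 - 15561 = -15555)
p = -13949 (p = -10672 + (12278 - 15555) = -10672 - 3277 = -13949)
v = 7127449780 (v = (-211730 - 97554)*(-13949 - 12*758) = -309284*(-13949 - 9096) = -309284*(-23045) = 7127449780)
sqrt(v + 1/150748) = sqrt(7127449780 + 1/150748) = sqrt(1074448799435441/150748) = sqrt(239602082274103343)/5798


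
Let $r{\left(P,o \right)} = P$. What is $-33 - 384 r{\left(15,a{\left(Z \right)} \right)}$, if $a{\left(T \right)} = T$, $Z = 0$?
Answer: $-5793$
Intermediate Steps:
$-33 - 384 r{\left(15,a{\left(Z \right)} \right)} = -33 - 5760 = -5793$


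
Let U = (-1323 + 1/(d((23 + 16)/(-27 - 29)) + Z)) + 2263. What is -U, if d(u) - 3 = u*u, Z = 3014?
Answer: -8895066156/9462833 ≈ -940.00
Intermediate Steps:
d(u) = 3 + u**2 (d(u) = 3 + u*u = 3 + u**2)
U = 8895066156/9462833 (U = (-1323 + 1/((3 + ((23 + 16)/(-27 - 29))**2) + 3014)) + 2263 = (-1323 + 1/((3 + (39/(-56))**2) + 3014)) + 2263 = (-1323 + 1/((3 + (39*(-1/56))**2) + 3014)) + 2263 = (-1323 + 1/((3 + (-39/56)**2) + 3014)) + 2263 = (-1323 + 1/((3 + 1521/3136) + 3014)) + 2263 = (-1323 + 1/(10929/3136 + 3014)) + 2263 = (-1323 + 1/(9462833/3136)) + 2263 = (-1323 + 3136/9462833) + 2263 = -12519324923/9462833 + 2263 = 8895066156/9462833 ≈ 940.00)
-U = -1*8895066156/9462833 = -8895066156/9462833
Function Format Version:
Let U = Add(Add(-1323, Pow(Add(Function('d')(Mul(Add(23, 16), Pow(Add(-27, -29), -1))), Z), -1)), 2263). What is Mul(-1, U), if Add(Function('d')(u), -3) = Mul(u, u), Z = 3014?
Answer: Rational(-8895066156, 9462833) ≈ -940.00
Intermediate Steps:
Function('d')(u) = Add(3, Pow(u, 2)) (Function('d')(u) = Add(3, Mul(u, u)) = Add(3, Pow(u, 2)))
U = Rational(8895066156, 9462833) (U = Add(Add(-1323, Pow(Add(Add(3, Pow(Mul(Add(23, 16), Pow(Add(-27, -29), -1)), 2)), 3014), -1)), 2263) = Add(Add(-1323, Pow(Add(Add(3, Pow(Mul(39, Pow(-56, -1)), 2)), 3014), -1)), 2263) = Add(Add(-1323, Pow(Add(Add(3, Pow(Mul(39, Rational(-1, 56)), 2)), 3014), -1)), 2263) = Add(Add(-1323, Pow(Add(Add(3, Pow(Rational(-39, 56), 2)), 3014), -1)), 2263) = Add(Add(-1323, Pow(Add(Add(3, Rational(1521, 3136)), 3014), -1)), 2263) = Add(Add(-1323, Pow(Add(Rational(10929, 3136), 3014), -1)), 2263) = Add(Add(-1323, Pow(Rational(9462833, 3136), -1)), 2263) = Add(Add(-1323, Rational(3136, 9462833)), 2263) = Add(Rational(-12519324923, 9462833), 2263) = Rational(8895066156, 9462833) ≈ 940.00)
Mul(-1, U) = Mul(-1, Rational(8895066156, 9462833)) = Rational(-8895066156, 9462833)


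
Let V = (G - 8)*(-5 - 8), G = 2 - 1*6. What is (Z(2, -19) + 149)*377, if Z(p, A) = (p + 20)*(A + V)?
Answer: 1192451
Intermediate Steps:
G = -4 (G = 2 - 6 = -4)
V = 156 (V = (-4 - 8)*(-5 - 8) = -12*(-13) = 156)
Z(p, A) = (20 + p)*(156 + A) (Z(p, A) = (p + 20)*(A + 156) = (20 + p)*(156 + A))
(Z(2, -19) + 149)*377 = ((3120 + 20*(-19) + 156*2 - 19*2) + 149)*377 = ((3120 - 380 + 312 - 38) + 149)*377 = (3014 + 149)*377 = 3163*377 = 1192451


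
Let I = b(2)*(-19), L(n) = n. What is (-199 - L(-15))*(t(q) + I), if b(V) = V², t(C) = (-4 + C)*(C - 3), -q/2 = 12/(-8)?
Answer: 13984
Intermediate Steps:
q = 3 (q = -24/(-8) = -24*(-1)/8 = -2*(-3/2) = 3)
t(C) = (-4 + C)*(-3 + C)
I = -76 (I = 2²*(-19) = 4*(-19) = -76)
(-199 - L(-15))*(t(q) + I) = (-199 - 1*(-15))*((12 + 3² - 7*3) - 76) = (-199 + 15)*((12 + 9 - 21) - 76) = -184*(0 - 76) = -184*(-76) = 13984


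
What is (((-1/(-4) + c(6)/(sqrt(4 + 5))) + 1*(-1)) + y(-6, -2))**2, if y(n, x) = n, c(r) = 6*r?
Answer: 441/16 ≈ 27.563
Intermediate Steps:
(((-1/(-4) + c(6)/(sqrt(4 + 5))) + 1*(-1)) + y(-6, -2))**2 = (((-1/(-4) + (6*6)/(sqrt(4 + 5))) + 1*(-1)) - 6)**2 = (((-1*(-1/4) + 36/(sqrt(9))) - 1) - 6)**2 = (((1/4 + 36/3) - 1) - 6)**2 = (((1/4 + 36*(1/3)) - 1) - 6)**2 = (((1/4 + 12) - 1) - 6)**2 = ((49/4 - 1) - 6)**2 = (45/4 - 6)**2 = (21/4)**2 = 441/16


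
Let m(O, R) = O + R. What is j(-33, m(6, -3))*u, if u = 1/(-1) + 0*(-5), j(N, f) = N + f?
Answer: 30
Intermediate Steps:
u = -1 (u = -1 + 0 = -1)
j(-33, m(6, -3))*u = (-33 + (6 - 3))*(-1) = (-33 + 3)*(-1) = -30*(-1) = 30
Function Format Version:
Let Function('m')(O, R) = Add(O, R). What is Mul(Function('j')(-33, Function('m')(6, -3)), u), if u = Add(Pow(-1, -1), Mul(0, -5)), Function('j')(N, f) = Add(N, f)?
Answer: 30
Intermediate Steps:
u = -1 (u = Add(-1, 0) = -1)
Mul(Function('j')(-33, Function('m')(6, -3)), u) = Mul(Add(-33, Add(6, -3)), -1) = Mul(Add(-33, 3), -1) = Mul(-30, -1) = 30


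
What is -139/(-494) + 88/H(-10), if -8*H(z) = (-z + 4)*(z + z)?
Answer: 48337/17290 ≈ 2.7957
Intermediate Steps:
H(z) = -z*(4 - z)/4 (H(z) = -(-z + 4)*(z + z)/8 = -(4 - z)*2*z/8 = -z*(4 - z)/4)
-139/(-494) + 88/H(-10) = -139/(-494) + 88/(((¼)*(-10)*(-4 - 10))) = -139*(-1/494) + 88/(((¼)*(-10)*(-14))) = 139/494 + 88/35 = 48337/17290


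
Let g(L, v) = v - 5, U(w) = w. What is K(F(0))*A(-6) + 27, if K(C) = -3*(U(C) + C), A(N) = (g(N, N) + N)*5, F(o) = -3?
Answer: -1503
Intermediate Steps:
g(L, v) = -5 + v
A(N) = -25 + 10*N (A(N) = ((-5 + N) + N)*5 = (-5 + 2*N)*5 = -25 + 10*N)
K(C) = -6*C (K(C) = -3*(C + C) = -6*C)
K(F(0))*A(-6) + 27 = (-6*(-3))*(-25 + 10*(-6)) + 27 = 18*(-25 - 60) + 27 = 18*(-85) + 27 = -1530 + 27 = -1503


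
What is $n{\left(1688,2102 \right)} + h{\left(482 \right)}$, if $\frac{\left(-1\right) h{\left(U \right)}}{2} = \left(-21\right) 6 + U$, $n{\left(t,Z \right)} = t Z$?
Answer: $3547464$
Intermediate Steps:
$n{\left(t,Z \right)} = Z t$
$h{\left(U \right)} = 252 - 2 U$ ($h{\left(U \right)} = - 2 \left(\left(-21\right) 6 + U\right) = - 2 \left(-126 + U\right) = 252 - 2 U$)
$n{\left(1688,2102 \right)} + h{\left(482 \right)} = 2102 \cdot 1688 + \left(252 - 964\right) = 3548176 + \left(252 - 964\right) = 3548176 - 712 = 3547464$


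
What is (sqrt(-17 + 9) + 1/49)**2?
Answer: -19207/2401 + 4*I*sqrt(2)/49 ≈ -7.9996 + 0.11545*I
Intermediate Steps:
(sqrt(-17 + 9) + 1/49)**2 = (sqrt(-8) + 1/49)**2 = (2*I*sqrt(2) + 1/49)**2 = (1/49 + 2*I*sqrt(2))**2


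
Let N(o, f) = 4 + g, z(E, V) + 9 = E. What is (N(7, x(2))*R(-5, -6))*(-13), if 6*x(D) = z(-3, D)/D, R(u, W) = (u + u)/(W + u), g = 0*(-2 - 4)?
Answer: -520/11 ≈ -47.273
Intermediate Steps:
g = 0 (g = 0*(-6) = 0)
R(u, W) = 2*u/(W + u) (R(u, W) = (2*u)/(W + u) = 2*u/(W + u))
z(E, V) = -9 + E
x(D) = -2/D (x(D) = ((-9 - 3)/D)/6 = (-12/D)/6 = -2/D)
N(o, f) = 4 (N(o, f) = 4 + 0 = 4)
(N(7, x(2))*R(-5, -6))*(-13) = (4*(2*(-5)/(-6 - 5)))*(-13) = (4*(2*(-5)/(-11)))*(-13) = (4*(2*(-5)*(-1/11)))*(-13) = (4*(10/11))*(-13) = (40/11)*(-13) = -520/11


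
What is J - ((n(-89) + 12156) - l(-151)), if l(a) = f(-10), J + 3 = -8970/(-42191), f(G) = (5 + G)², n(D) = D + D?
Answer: -504426626/42191 ≈ -11956.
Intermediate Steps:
n(D) = 2*D
J = -117603/42191 (J = -3 - 8970/(-42191) = -3 - 8970*(-1/42191) = -3 + 8970/42191 = -117603/42191 ≈ -2.7874)
l(a) = 25 (l(a) = (5 - 10)² = (-5)² = 25)
J - ((n(-89) + 12156) - l(-151)) = -117603/42191 - ((2*(-89) + 12156) - 1*25) = -117603/42191 - ((-178 + 12156) - 25) = -117603/42191 - (11978 - 25) = -117603/42191 - 1*11953 = -117603/42191 - 11953 = -504426626/42191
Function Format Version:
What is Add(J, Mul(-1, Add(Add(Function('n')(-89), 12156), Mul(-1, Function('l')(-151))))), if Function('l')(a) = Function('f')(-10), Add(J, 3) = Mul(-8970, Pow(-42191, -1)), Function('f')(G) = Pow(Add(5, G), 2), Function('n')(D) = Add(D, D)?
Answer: Rational(-504426626, 42191) ≈ -11956.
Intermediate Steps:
Function('n')(D) = Mul(2, D)
J = Rational(-117603, 42191) (J = Add(-3, Mul(-8970, Pow(-42191, -1))) = Add(-3, Mul(-8970, Rational(-1, 42191))) = Add(-3, Rational(8970, 42191)) = Rational(-117603, 42191) ≈ -2.7874)
Function('l')(a) = 25 (Function('l')(a) = Pow(Add(5, -10), 2) = Pow(-5, 2) = 25)
Add(J, Mul(-1, Add(Add(Function('n')(-89), 12156), Mul(-1, Function('l')(-151))))) = Add(Rational(-117603, 42191), Mul(-1, Add(Add(Mul(2, -89), 12156), Mul(-1, 25)))) = Add(Rational(-117603, 42191), Mul(-1, Add(Add(-178, 12156), -25))) = Add(Rational(-117603, 42191), Mul(-1, Add(11978, -25))) = Add(Rational(-117603, 42191), Mul(-1, 11953)) = Add(Rational(-117603, 42191), -11953) = Rational(-504426626, 42191)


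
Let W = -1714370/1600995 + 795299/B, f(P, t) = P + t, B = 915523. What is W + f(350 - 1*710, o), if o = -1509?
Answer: -17675992332694/9456437067 ≈ -1869.2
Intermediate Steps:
W = -1911454471/9456437067 (W = -1714370/1600995 + 795299/915523 = -1714370*1/1600995 + 795299*(1/915523) = -342874/320199 + 795299/915523 = -1911454471/9456437067 ≈ -0.20213)
W + f(350 - 1*710, o) = -1911454471/9456437067 + ((350 - 1*710) - 1509) = -1911454471/9456437067 + ((350 - 710) - 1509) = -1911454471/9456437067 + (-360 - 1509) = -1911454471/9456437067 - 1869 = -17675992332694/9456437067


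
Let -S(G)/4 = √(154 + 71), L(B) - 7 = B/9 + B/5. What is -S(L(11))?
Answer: 60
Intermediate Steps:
L(B) = 7 + 14*B/45 (L(B) = 7 + (B/9 + B/5) = 7 + 14*B/45)
S(G) = -60 (S(G) = -4*√(154 + 71) = -4*√225 = -4*15 = -60)
-S(L(11)) = -1*(-60) = 60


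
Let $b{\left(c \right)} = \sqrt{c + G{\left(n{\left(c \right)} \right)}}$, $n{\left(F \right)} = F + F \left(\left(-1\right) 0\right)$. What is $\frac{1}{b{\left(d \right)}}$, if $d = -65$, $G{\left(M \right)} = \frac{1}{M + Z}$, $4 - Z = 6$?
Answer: $- \frac{i \sqrt{67}}{66} \approx - 0.12402 i$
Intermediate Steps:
$Z = -2$ ($Z = 4 - 6 = -2$)
$n{\left(F \right)} = F$ ($n{\left(F \right)} = F + F 0 = F + 0 = F$)
$G{\left(M \right)} = \frac{1}{-2 + M}$ ($G{\left(M \right)} = \frac{1}{M - 2} = \frac{1}{-2 + M}$)
$b{\left(c \right)} = \sqrt{c + \frac{1}{-2 + c}}$
$\frac{1}{b{\left(d \right)}} = \frac{1}{\sqrt{\frac{1 - 65 \left(-2 - 65\right)}{-2 - 65}}} = \frac{1}{\sqrt{\frac{1 - -4355}{-67}}} = \frac{1}{\sqrt{- \frac{1 + 4355}{67}}} = \frac{1}{\sqrt{\left(- \frac{1}{67}\right) 4356}} = \frac{1}{\sqrt{- \frac{4356}{67}}} = \frac{1}{\frac{66}{67} i \sqrt{67}} = - \frac{i \sqrt{67}}{66}$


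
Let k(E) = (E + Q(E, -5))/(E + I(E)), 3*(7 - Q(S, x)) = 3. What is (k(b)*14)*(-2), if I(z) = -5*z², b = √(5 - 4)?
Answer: 49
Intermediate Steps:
b = 1 (b = √1 = 1)
Q(S, x) = 6 (Q(S, x) = 7 - ⅓*3 = 7 - 1 = 6)
k(E) = (6 + E)/(E - 5*E²) (k(E) = (E + 6)/(E - 5*E²) = (6 + E)/(E - 5*E²))
(k(b)*14)*(-2) = (((-6 - 1*1)/(1*(-1 + 5*1)))*14)*(-2) = ((1*(-6 - 1)/(-1 + 5))*14)*(-2) = ((1*(-7)/4)*14)*(-2) = ((1*(¼)*(-7))*14)*(-2) = -7/4*14*(-2) = -49/2*(-2) = 49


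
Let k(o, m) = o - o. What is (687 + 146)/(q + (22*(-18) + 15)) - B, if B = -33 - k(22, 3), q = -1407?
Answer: 58171/1788 ≈ 32.534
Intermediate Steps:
k(o, m) = 0
B = -33 (B = -33 - 1*0 = -33 + 0 = -33)
(687 + 146)/(q + (22*(-18) + 15)) - B = (687 + 146)/(-1407 + (22*(-18) + 15)) - 1*(-33) = 833/(-1407 + (-396 + 15)) + 33 = 833/(-1407 - 381) + 33 = 833/(-1788) + 33 = 833*(-1/1788) + 33 = -833/1788 + 33 = 58171/1788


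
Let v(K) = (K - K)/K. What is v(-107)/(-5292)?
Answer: 0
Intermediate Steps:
v(K) = 0 (v(K) = 0/K = 0)
v(-107)/(-5292) = 0/(-5292) = 0*(-1/5292) = 0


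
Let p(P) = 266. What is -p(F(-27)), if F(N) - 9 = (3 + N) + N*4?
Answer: -266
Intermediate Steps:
F(N) = 12 + 5*N (F(N) = 9 + ((3 + N) + N*4) = 9 + ((3 + N) + 4*N) = 9 + (3 + 5*N) = 12 + 5*N)
-p(F(-27)) = -1*266 = -266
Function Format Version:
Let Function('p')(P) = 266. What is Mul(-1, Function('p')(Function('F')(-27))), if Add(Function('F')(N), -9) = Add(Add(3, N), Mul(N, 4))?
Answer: -266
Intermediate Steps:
Function('F')(N) = Add(12, Mul(5, N)) (Function('F')(N) = Add(9, Add(Add(3, N), Mul(N, 4))) = Add(9, Add(Add(3, N), Mul(4, N))) = Add(9, Add(3, Mul(5, N))) = Add(12, Mul(5, N)))
Mul(-1, Function('p')(Function('F')(-27))) = Mul(-1, 266) = -266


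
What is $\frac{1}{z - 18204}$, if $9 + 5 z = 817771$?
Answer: $\frac{5}{726742} \approx 6.88 \cdot 10^{-6}$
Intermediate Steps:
$z = \frac{817762}{5}$ ($z = - \frac{9}{5} + \frac{1}{5} \cdot 817771 = - \frac{9}{5} + \frac{817771}{5} = \frac{817762}{5} \approx 1.6355 \cdot 10^{5}$)
$\frac{1}{z - 18204} = \frac{1}{\frac{817762}{5} - 18204} = \frac{1}{\frac{726742}{5}} = \frac{5}{726742}$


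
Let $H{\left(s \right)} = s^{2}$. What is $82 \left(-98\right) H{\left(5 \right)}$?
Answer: $-200900$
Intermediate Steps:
$82 \left(-98\right) H{\left(5 \right)} = 82 \left(-98\right) 5^{2} = \left(-8036\right) 25 = -200900$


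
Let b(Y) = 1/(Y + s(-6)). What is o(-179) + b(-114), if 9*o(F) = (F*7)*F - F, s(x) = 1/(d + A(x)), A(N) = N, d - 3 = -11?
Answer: 119490692/4791 ≈ 24941.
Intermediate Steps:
d = -8 (d = 3 - 11 = -8)
s(x) = 1/(-8 + x)
o(F) = -F/9 + 7*F²/9 (o(F) = ((F*7)*F - F)/9 = ((7*F)*F - F)/9 = (7*F² - F)/9 = (-F + 7*F²)/9 = -F/9 + 7*F²/9)
b(Y) = 1/(-1/14 + Y) (b(Y) = 1/(Y + 1/(-8 - 6)) = 1/(Y + 1/(-14)) = 1/(Y - 1/14) = 1/(-1/14 + Y))
o(-179) + b(-114) = (⅑)*(-179)*(-1 + 7*(-179)) + 14/(-1 + 14*(-114)) = (⅑)*(-179)*(-1 - 1253) + 14/(-1 - 1596) = (⅑)*(-179)*(-1254) + 14/(-1597) = 74822/3 + 14*(-1/1597) = 74822/3 - 14/1597 = 119490692/4791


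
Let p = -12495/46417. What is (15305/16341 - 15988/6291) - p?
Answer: -303485557736/227224987587 ≈ -1.3356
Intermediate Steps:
p = -1785/6631 (p = -12495*1/46417 = -1785/6631 ≈ -0.26919)
(15305/16341 - 15988/6291) - p = (15305/16341 - 15988/6291) - 1*(-1785/6631) = (15305*(1/16341) - 15988*1/6291) + 1785/6631 = (15305/16341 - 15988/6291) + 1785/6631 = -54992051/34267077 + 1785/6631 = -303485557736/227224987587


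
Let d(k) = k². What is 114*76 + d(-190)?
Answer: 44764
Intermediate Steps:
114*76 + d(-190) = 114*76 + (-190)² = 8664 + 36100 = 44764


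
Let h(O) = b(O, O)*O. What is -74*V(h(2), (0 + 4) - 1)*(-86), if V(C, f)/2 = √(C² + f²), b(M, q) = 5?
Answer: 12728*√109 ≈ 1.3288e+5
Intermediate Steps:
h(O) = 5*O
V(C, f) = 2*√(C² + f²)
-74*V(h(2), (0 + 4) - 1)*(-86) = -148*√((5*2)² + ((0 + 4) - 1)²)*(-86) = -148*√(10² + (4 - 1)²)*(-86) = -148*√(100 + 3²)*(-86) = -148*√(100 + 9)*(-86) = -148*√109*(-86) = 12728*√109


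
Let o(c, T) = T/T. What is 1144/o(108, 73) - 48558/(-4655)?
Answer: 5373878/4655 ≈ 1154.4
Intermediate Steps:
o(c, T) = 1
1144/o(108, 73) - 48558/(-4655) = 1144/1 - 48558/(-4655) = 1144*1 - 48558*(-1/4655) = 1144 + 48558/4655 = 5373878/4655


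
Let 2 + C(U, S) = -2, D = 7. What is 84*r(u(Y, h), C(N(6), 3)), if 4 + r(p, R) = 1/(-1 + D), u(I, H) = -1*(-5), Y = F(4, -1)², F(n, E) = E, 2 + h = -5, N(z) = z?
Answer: -322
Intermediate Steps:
h = -7 (h = -2 - 5 = -7)
C(U, S) = -4 (C(U, S) = -2 - 2 = -4)
Y = 1 (Y = (-1)² = 1)
u(I, H) = 5
r(p, R) = -23/6 (r(p, R) = -4 + 1/(-1 + 7) = -4 + 1/6 = -4 + ⅙ = -23/6)
84*r(u(Y, h), C(N(6), 3)) = 84*(-23/6) = -322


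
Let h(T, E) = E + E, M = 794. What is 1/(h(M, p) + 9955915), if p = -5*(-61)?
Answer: 1/9956525 ≈ 1.0044e-7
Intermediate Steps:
p = 305
h(T, E) = 2*E
1/(h(M, p) + 9955915) = 1/(2*305 + 9955915) = 1/(610 + 9955915) = 1/9956525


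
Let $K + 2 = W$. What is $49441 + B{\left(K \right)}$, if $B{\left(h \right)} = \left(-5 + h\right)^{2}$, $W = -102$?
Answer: $61322$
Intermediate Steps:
$K = -104$ ($K = -2 - 102 = -104$)
$49441 + B{\left(K \right)} = 49441 + \left(-5 - 104\right)^{2} = 49441 + \left(-109\right)^{2} = 49441 + 11881 = 61322$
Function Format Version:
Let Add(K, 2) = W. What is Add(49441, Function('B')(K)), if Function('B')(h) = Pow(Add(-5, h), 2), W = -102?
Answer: 61322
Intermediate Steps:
K = -104 (K = Add(-2, -102) = -104)
Add(49441, Function('B')(K)) = Add(49441, Pow(Add(-5, -104), 2)) = Add(49441, Pow(-109, 2)) = Add(49441, 11881) = 61322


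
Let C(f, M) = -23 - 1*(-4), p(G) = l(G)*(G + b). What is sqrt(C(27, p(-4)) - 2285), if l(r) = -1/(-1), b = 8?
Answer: 48*I ≈ 48.0*I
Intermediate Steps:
l(r) = 1 (l(r) = -1*(-1) = 1)
p(G) = 8 + G (p(G) = 1*(G + 8) = 1*(8 + G) = 8 + G)
C(f, M) = -19 (C(f, M) = -23 + 4 = -19)
sqrt(C(27, p(-4)) - 2285) = sqrt(-19 - 2285) = sqrt(-2304) = 48*I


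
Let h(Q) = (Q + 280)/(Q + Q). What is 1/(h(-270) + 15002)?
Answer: 54/810107 ≈ 6.6658e-5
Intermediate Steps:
h(Q) = (280 + Q)/(2*Q) (h(Q) = (280 + Q)/((2*Q)) = (280 + Q)*(1/(2*Q)) = (280 + Q)/(2*Q))
1/(h(-270) + 15002) = 1/((½)*(280 - 270)/(-270) + 15002) = 1/((½)*(-1/270)*10 + 15002) = 1/(-1/54 + 15002) = 1/(810107/54) = 54/810107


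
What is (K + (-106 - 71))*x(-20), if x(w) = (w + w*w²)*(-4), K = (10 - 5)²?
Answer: -4876160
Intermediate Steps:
K = 25 (K = 5² = 25)
x(w) = -4*w - 4*w³ (x(w) = (w + w³)*(-4) = -4*w - 4*w³)
(K + (-106 - 71))*x(-20) = (25 + (-106 - 71))*(-4*(-20)*(1 + (-20)²)) = (25 - 177)*(-4*(-20)*(1 + 400)) = -(-608)*(-20)*401 = -152*32080 = -4876160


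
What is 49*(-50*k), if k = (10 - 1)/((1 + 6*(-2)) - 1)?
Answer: 3675/2 ≈ 1837.5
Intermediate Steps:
k = -¾ (k = 9/((1 - 12) - 1) = 9/(-11 - 1) = 9/(-12) = 9*(-1/12) = -¾ ≈ -0.75000)
49*(-50*k) = 49*(-50*(-¾)) = 49*(75/2) = 3675/2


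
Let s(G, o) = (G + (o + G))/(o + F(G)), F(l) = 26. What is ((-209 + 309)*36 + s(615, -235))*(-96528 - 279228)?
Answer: -282344937180/209 ≈ -1.3509e+9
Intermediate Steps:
s(G, o) = (o + 2*G)/(26 + o) (s(G, o) = (G + (o + G))/(o + 26) = (G + (G + o))/(26 + o) = (o + 2*G)/(26 + o))
((-209 + 309)*36 + s(615, -235))*(-96528 - 279228) = ((-209 + 309)*36 + (-235 + 2*615)/(26 - 235))*(-96528 - 279228) = (100*36 + (-235 + 1230)/(-209))*(-375756) = (3600 - 1/209*995)*(-375756) = (3600 - 995/209)*(-375756) = (751405/209)*(-375756) = -282344937180/209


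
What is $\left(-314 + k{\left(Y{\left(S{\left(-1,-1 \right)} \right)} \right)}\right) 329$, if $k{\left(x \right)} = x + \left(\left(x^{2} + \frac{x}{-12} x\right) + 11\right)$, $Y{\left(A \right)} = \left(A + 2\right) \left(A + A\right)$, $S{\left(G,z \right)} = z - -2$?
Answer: $-86856$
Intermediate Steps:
$S{\left(G,z \right)} = 2 + z$ ($S{\left(G,z \right)} = z + 2 = 2 + z$)
$Y{\left(A \right)} = 2 A \left(2 + A\right)$ ($Y{\left(A \right)} = \left(2 + A\right) 2 A = 2 A \left(2 + A\right)$)
$k{\left(x \right)} = 11 + x + \frac{11 x^{2}}{12}$ ($k{\left(x \right)} = x + \left(\left(x^{2} + x \left(- \frac{1}{12}\right) x\right) + 11\right) = x + \left(\left(x^{2} + - \frac{x}{12} x\right) + 11\right) = x + \left(\left(x^{2} - \frac{x^{2}}{12}\right) + 11\right) = x + \left(\frac{11 x^{2}}{12} + 11\right) = x + \left(11 + \frac{11 x^{2}}{12}\right) = 11 + x + \frac{11 x^{2}}{12}$)
$\left(-314 + k{\left(Y{\left(S{\left(-1,-1 \right)} \right)} \right)}\right) 329 = \left(-314 + \left(11 + 2 \left(2 - 1\right) \left(2 + \left(2 - 1\right)\right) + \frac{11 \left(2 \left(2 - 1\right) \left(2 + \left(2 - 1\right)\right)\right)^{2}}{12}\right)\right) 329 = \left(-314 + \left(11 + 2 \cdot 1 \left(2 + 1\right) + \frac{11 \left(2 \cdot 1 \left(2 + 1\right)\right)^{2}}{12}\right)\right) 329 = \left(-314 + \left(11 + 2 \cdot 1 \cdot 3 + \frac{11 \left(2 \cdot 1 \cdot 3\right)^{2}}{12}\right)\right) 329 = \left(-314 + \left(11 + 6 + \frac{11 \cdot 6^{2}}{12}\right)\right) 329 = \left(-314 + \left(11 + 6 + \frac{11}{12} \cdot 36\right)\right) 329 = \left(-314 + \left(11 + 6 + 33\right)\right) 329 = \left(-314 + 50\right) 329 = \left(-264\right) 329 = -86856$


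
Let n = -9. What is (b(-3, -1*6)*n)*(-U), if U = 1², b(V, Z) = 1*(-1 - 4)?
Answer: -45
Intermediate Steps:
b(V, Z) = -5 (b(V, Z) = 1*(-5) = -5)
U = 1
(b(-3, -1*6)*n)*(-U) = (-5*(-9))*(-1*1) = 45*(-1) = -45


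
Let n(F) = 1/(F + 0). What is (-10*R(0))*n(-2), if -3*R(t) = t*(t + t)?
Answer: 0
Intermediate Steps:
R(t) = -2*t²/3 (R(t) = -t*(t + t)/3 = -t*2*t/3 = -2*t²/3)
n(F) = 1/F
(-10*R(0))*n(-2) = -(-20)*0²/3/(-2) = -(-20)*0/3*(-½) = -10*0*(-½) = 0*(-½) = 0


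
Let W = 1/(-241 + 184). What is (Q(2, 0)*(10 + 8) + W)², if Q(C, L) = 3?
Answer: 9467929/3249 ≈ 2914.1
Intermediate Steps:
W = -1/57 (W = 1/(-57) = -1/57 ≈ -0.017544)
(Q(2, 0)*(10 + 8) + W)² = (3*(10 + 8) - 1/57)² = (3*18 - 1/57)² = (54 - 1/57)² = (3077/57)² = 9467929/3249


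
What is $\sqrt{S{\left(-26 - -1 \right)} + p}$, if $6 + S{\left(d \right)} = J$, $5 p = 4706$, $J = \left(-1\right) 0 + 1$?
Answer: $\frac{\sqrt{23405}}{5} \approx 30.597$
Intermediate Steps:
$J = 1$ ($J = 0 + 1 = 1$)
$p = \frac{4706}{5}$ ($p = \frac{1}{5} \cdot 4706 = \frac{4706}{5} \approx 941.2$)
$S{\left(d \right)} = -5$ ($S{\left(d \right)} = -6 + 1 = -5$)
$\sqrt{S{\left(-26 - -1 \right)} + p} = \sqrt{-5 + \frac{4706}{5}} = \sqrt{\frac{4681}{5}} = \frac{\sqrt{23405}}{5}$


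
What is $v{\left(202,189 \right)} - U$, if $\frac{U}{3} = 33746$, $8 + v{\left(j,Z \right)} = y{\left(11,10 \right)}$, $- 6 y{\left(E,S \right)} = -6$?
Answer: $-101245$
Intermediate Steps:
$y{\left(E,S \right)} = 1$ ($y{\left(E,S \right)} = \left(- \frac{1}{6}\right) \left(-6\right) = 1$)
$v{\left(j,Z \right)} = -7$ ($v{\left(j,Z \right)} = -8 + 1 = -7$)
$U = 101238$ ($U = 3 \cdot 33746 = 101238$)
$v{\left(202,189 \right)} - U = -7 - 101238 = -101245$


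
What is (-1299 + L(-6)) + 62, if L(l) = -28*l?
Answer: -1069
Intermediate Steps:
(-1299 + L(-6)) + 62 = (-1299 - 28*(-6)) + 62 = (-1299 + 168) + 62 = -1131 + 62 = -1069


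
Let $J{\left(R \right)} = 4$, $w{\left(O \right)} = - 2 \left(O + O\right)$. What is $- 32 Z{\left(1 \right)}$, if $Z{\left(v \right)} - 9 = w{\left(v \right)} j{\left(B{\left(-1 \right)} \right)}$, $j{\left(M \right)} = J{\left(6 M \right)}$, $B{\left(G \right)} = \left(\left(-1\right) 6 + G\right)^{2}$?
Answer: $224$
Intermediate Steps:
$B{\left(G \right)} = \left(-6 + G\right)^{2}$
$w{\left(O \right)} = - 4 O$ ($w{\left(O \right)} = - 2 \cdot 2 O = - 4 O$)
$j{\left(M \right)} = 4$
$Z{\left(v \right)} = 9 - 16 v$ ($Z{\left(v \right)} = 9 + - 4 v 4 = 9 - 16 v$)
$- 32 Z{\left(1 \right)} = - 32 \left(9 - 16\right) = \left(-32\right) \left(-7\right) = 224$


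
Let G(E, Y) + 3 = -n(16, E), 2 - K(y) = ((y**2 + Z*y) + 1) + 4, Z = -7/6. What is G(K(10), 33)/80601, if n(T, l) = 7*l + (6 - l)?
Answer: 539/80601 ≈ 0.0066873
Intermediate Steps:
Z = -7/6 (Z = -7*1/6 = -7/6 ≈ -1.1667)
n(T, l) = 6 + 6*l
K(y) = -3 - y**2 + 7*y/6 (K(y) = 2 - (((y**2 - 7*y/6) + 1) + 4) = 2 - ((1 + y**2 - 7*y/6) + 4) = 2 - (5 + y**2 - 7*y/6) = 2 + (-5 - y**2 + 7*y/6) = -3 - y**2 + 7*y/6)
G(E, Y) = -9 - 6*E (G(E, Y) = -3 - (6 + 6*E) = -3 + (-6 - 6*E) = -9 - 6*E)
G(K(10), 33)/80601 = (-9 - 6*(-3 - 1*10**2 + (7/6)*10))/80601 = (-9 - 6*(-3 - 1*100 + 35/3))*(1/80601) = (-9 - 6*(-3 - 100 + 35/3))*(1/80601) = (-9 - 6*(-274/3))*(1/80601) = (-9 + 548)*(1/80601) = 539*(1/80601) = 539/80601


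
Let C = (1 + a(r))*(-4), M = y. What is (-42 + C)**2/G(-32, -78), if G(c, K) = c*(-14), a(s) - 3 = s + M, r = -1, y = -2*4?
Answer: 121/112 ≈ 1.0804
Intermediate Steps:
y = -8
M = -8
a(s) = -5 + s (a(s) = 3 + (s - 8) = 3 + (-8 + s) = -5 + s)
C = 20 (C = (1 + (-5 - 1))*(-4) = (1 - 6)*(-4) = -5*(-4) = 20)
G(c, K) = -14*c
(-42 + C)**2/G(-32, -78) = (-42 + 20)**2/((-14*(-32))) = (-22)**2/448 = 484*(1/448) = 121/112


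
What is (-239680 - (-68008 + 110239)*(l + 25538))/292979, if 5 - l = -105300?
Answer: -5525870413/292979 ≈ -18861.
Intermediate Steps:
l = 105305 (l = 5 - 1*(-105300) = 5 + 105300 = 105305)
(-239680 - (-68008 + 110239)*(l + 25538))/292979 = (-239680 - (-68008 + 110239)*(105305 + 25538))/292979 = (-239680 - 42231*130843)*(1/292979) = (-239680 - 1*5525630733)*(1/292979) = (-239680 - 5525630733)*(1/292979) = -5525870413*1/292979 = -5525870413/292979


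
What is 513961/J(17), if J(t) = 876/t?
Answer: 8737337/876 ≈ 9974.1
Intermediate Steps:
513961/J(17) = 513961/((876/17)) = 513961/((876*(1/17))) = 513961/(876/17) = 513961*(17/876) = 8737337/876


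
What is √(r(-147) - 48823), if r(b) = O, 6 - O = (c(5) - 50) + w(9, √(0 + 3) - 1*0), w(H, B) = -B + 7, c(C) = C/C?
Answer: √(-48775 + √3) ≈ 220.85*I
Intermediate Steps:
c(C) = 1
w(H, B) = 7 - B
O = 48 + √3 (O = 6 - ((1 - 50) + (7 - (√(0 + 3) - 1*0))) = 6 - (-49 + (7 - (√3 + 0))) = 6 - (-49 + (7 - √3)) = 6 - (-42 - √3) = 6 + (42 + √3) = 48 + √3 ≈ 49.732)
r(b) = 48 + √3
√(r(-147) - 48823) = √((48 + √3) - 48823) = √(-48775 + √3)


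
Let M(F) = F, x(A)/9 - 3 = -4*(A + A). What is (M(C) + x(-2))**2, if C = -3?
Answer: 28224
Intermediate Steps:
x(A) = 27 - 72*A (x(A) = 27 + 9*(-4*(A + A)) = 27 + 9*(-8*A) = 27 - 72*A)
(M(C) + x(-2))**2 = (-3 + (27 - 72*(-2)))**2 = (-3 + (27 + 144))**2 = (-3 + 171)**2 = 168**2 = 28224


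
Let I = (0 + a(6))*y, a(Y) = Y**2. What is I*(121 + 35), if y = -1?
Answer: -5616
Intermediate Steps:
I = -36 (I = (0 + 6**2)*(-1) = (0 + 36)*(-1) = 36*(-1) = -36)
I*(121 + 35) = -36*(121 + 35) = -36*156 = -5616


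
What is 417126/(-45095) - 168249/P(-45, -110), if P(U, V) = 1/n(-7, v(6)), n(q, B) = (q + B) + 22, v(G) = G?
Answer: -159331378881/45095 ≈ -3.5332e+6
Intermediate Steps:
n(q, B) = 22 + B + q (n(q, B) = (B + q) + 22 = 22 + B + q)
P(U, V) = 1/21 (P(U, V) = 1/(22 + 6 - 7) = 1/21)
417126/(-45095) - 168249/P(-45, -110) = 417126/(-45095) - 168249/1/21 = 417126*(-1/45095) - 168249*21 = -417126/45095 - 3533229 = -159331378881/45095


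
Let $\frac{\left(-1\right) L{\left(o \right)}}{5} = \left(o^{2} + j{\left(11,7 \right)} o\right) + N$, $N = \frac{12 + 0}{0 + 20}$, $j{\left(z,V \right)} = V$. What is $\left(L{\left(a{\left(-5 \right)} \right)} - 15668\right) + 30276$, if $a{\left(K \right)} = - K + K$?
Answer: $14605$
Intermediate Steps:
$a{\left(K \right)} = 0$
$N = \frac{3}{5}$ ($N = \frac{12}{20} = 12 \cdot \frac{1}{20} = \frac{3}{5} \approx 0.6$)
$L{\left(o \right)} = -3 - 35 o - 5 o^{2}$ ($L{\left(o \right)} = - 5 \left(\left(o^{2} + 7 o\right) + \frac{3}{5}\right) = - 5 \left(\frac{3}{5} + o^{2} + 7 o\right) = -3 - 35 o - 5 o^{2}$)
$\left(L{\left(a{\left(-5 \right)} \right)} - 15668\right) + 30276 = \left(\left(-3 - 0 - 5 \cdot 0^{2}\right) - 15668\right) + 30276 = \left(\left(-3 + 0 - 0\right) - 15668\right) + 30276 = \left(\left(-3 + 0 + 0\right) - 15668\right) + 30276 = \left(-3 - 15668\right) + 30276 = -15671 + 30276 = 14605$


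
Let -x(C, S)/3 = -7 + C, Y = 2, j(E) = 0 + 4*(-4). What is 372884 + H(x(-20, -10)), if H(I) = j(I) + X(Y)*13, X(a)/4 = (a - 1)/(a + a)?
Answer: 372881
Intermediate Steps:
j(E) = -16 (j(E) = 0 - 16 = -16)
X(a) = 2*(-1 + a)/a (X(a) = 4*((a - 1)/(a + a)) = 4*((-1 + a)/((2*a))) = 4*((-1 + a)*(1/(2*a))) = 4*((-1 + a)/(2*a)) = 2*(-1 + a)/a)
x(C, S) = 21 - 3*C (x(C, S) = -3*(-7 + C) = 21 - 3*C)
H(I) = -3 (H(I) = -16 + (2 - 2/2)*13 = -16 + (2 - 2*½)*13 = -16 + (2 - 1)*13 = -16 + 1*13 = -16 + 13 = -3)
372884 + H(x(-20, -10)) = 372884 - 3 = 372881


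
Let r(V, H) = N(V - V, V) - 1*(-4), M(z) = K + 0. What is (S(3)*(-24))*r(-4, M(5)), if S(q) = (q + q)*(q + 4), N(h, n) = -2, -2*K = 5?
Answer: -2016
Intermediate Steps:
K = -5/2 (K = -½*5 = -5/2 ≈ -2.5000)
M(z) = -5/2 (M(z) = -5/2 + 0 = -5/2)
S(q) = 2*q*(4 + q) (S(q) = (2*q)*(4 + q) = 2*q*(4 + q))
r(V, H) = 2 (r(V, H) = -2 - 1*(-4) = -2 + 4 = 2)
(S(3)*(-24))*r(-4, M(5)) = ((2*3*(4 + 3))*(-24))*2 = ((2*3*7)*(-24))*2 = (42*(-24))*2 = -1008*2 = -2016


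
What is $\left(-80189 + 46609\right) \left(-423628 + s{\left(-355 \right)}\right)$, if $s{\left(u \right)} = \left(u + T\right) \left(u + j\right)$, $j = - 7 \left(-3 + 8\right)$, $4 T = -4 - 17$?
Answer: $9507522190$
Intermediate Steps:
$T = - \frac{21}{4}$ ($T = \frac{-4 - 17}{4} = \frac{1}{4} \left(-21\right) = - \frac{21}{4} \approx -5.25$)
$j = -35$ ($j = \left(-7\right) 5 = -35$)
$s{\left(u \right)} = \left(-35 + u\right) \left(- \frac{21}{4} + u\right)$ ($s{\left(u \right)} = \left(u - \frac{21}{4}\right) \left(u - 35\right) = \left(- \frac{21}{4} + u\right) \left(-35 + u\right) = \left(-35 + u\right) \left(- \frac{21}{4} + u\right)$)
$\left(-80189 + 46609\right) \left(-423628 + s{\left(-355 \right)}\right) = \left(-80189 + 46609\right) \left(-423628 + \left(\frac{735}{4} + \left(-355\right)^{2} - - \frac{57155}{4}\right)\right) = - 33580 \left(-423628 + \left(\frac{735}{4} + 126025 + \frac{57155}{4}\right)\right) = - 33580 \left(-423628 + \frac{280995}{2}\right) = \left(-33580\right) \left(- \frac{566261}{2}\right) = 9507522190$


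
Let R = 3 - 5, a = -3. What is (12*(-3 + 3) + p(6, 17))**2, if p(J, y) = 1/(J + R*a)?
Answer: 1/144 ≈ 0.0069444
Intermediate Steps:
R = -2
p(J, y) = 1/(6 + J) (p(J, y) = 1/(J - 2*(-3)) = 1/(J + 6) = 1/(6 + J))
(12*(-3 + 3) + p(6, 17))**2 = (12*(-3 + 3) + 1/(6 + 6))**2 = (12*0 + 1/12)**2 = (0 + 1/12)**2 = (1/12)**2 = 1/144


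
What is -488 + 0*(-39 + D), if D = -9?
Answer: -488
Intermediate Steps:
-488 + 0*(-39 + D) = -488 + 0*(-39 - 9) = -488 + 0*(-48) = -488 + 0 = -488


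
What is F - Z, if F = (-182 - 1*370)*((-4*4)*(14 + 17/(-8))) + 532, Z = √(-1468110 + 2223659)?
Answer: 105412 - √755549 ≈ 1.0454e+5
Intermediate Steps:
Z = √755549 ≈ 869.22
F = 105412 (F = (-182 - 370)*(-16*(14 + 17*(-⅛))) + 532 = -(-8832)*(14 - 17/8) + 532 = -(-8832)*95/8 + 532 = -552*(-190) + 532 = 104880 + 532 = 105412)
F - Z = 105412 - √755549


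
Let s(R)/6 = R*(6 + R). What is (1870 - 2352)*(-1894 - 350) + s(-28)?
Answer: 1085304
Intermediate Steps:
s(R) = 6*R*(6 + R) (s(R) = 6*(R*(6 + R)) = 6*R*(6 + R))
(1870 - 2352)*(-1894 - 350) + s(-28) = (1870 - 2352)*(-1894 - 350) + 6*(-28)*(6 - 28) = -482*(-2244) + 6*(-28)*(-22) = 1081608 + 3696 = 1085304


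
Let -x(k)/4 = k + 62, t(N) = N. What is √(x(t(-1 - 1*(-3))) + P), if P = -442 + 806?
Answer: 6*√3 ≈ 10.392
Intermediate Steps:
P = 364
x(k) = -248 - 4*k (x(k) = -4*(k + 62) = -4*(62 + k) = -248 - 4*k)
√(x(t(-1 - 1*(-3))) + P) = √((-248 - 4*(-1 - 1*(-3))) + 364) = √((-248 - 4*(-1 + 3)) + 364) = √((-248 - 4*2) + 364) = √((-248 - 8) + 364) = √(-256 + 364) = √108 = 6*√3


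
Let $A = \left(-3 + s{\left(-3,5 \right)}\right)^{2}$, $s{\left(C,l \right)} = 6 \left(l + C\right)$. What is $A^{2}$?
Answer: $6561$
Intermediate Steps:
$s{\left(C,l \right)} = 6 C + 6 l$ ($s{\left(C,l \right)} = 6 \left(C + l\right) = 6 C + 6 l$)
$A = 81$ ($A = \left(-3 + \left(6 \left(-3\right) + 6 \cdot 5\right)\right)^{2} = \left(-3 + \left(-18 + 30\right)\right)^{2} = \left(-3 + 12\right)^{2} = 9^{2} = 81$)
$A^{2} = 81^{2} = 6561$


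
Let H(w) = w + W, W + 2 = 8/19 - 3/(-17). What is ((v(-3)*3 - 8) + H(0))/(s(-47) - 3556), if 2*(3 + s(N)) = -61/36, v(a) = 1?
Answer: 148896/82787807 ≈ 0.0017985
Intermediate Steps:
W = -453/323 (W = -2 + (8/19 - 3/(-17)) = -2 + (8*(1/19) - 3*(-1/17)) = -2 + (8/19 + 3/17) = -2 + 193/323 = -453/323 ≈ -1.4025)
s(N) = -277/72 (s(N) = -3 + (-61/36)/2 = -3 + (-61*1/36)/2 = -3 + (1/2)*(-61/36) = -3 - 61/72 = -277/72)
H(w) = -453/323 + w (H(w) = w - 453/323 = -453/323 + w)
((v(-3)*3 - 8) + H(0))/(s(-47) - 3556) = ((1*3 - 8) + (-453/323 + 0))/(-277/72 - 3556) = ((3 - 8) - 453/323)/(-256309/72) = (-5 - 453/323)*(-72/256309) = -2068/323*(-72/256309) = 148896/82787807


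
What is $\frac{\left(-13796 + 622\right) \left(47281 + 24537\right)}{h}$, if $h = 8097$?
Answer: $- \frac{946130332}{8097} \approx -1.1685 \cdot 10^{5}$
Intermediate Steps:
$\frac{\left(-13796 + 622\right) \left(47281 + 24537\right)}{h} = \frac{\left(-13796 + 622\right) \left(47281 + 24537\right)}{8097} = \left(-13174\right) 71818 \cdot \frac{1}{8097} = \left(-946130332\right) \frac{1}{8097} = - \frac{946130332}{8097}$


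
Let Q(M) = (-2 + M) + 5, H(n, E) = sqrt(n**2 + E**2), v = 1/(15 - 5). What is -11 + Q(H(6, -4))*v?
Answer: -107/10 + sqrt(13)/5 ≈ -9.9789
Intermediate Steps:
v = 1/10 ≈ 0.10000
H(n, E) = sqrt(E**2 + n**2)
Q(M) = 3 + M
-11 + Q(H(6, -4))*v = -11 + (3 + sqrt((-4)**2 + 6**2))*(1/10) = -11 + (3 + sqrt(16 + 36))*(1/10) = -11 + (3 + sqrt(52))*(1/10) = -11 + (3 + 2*sqrt(13))*(1/10) = -11 + (3/10 + sqrt(13)/5) = -107/10 + sqrt(13)/5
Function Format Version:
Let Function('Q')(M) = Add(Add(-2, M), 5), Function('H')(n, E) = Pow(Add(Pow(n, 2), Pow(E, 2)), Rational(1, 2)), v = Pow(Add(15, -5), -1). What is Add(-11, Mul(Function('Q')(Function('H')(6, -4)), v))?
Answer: Add(Rational(-107, 10), Mul(Rational(1, 5), Pow(13, Rational(1, 2)))) ≈ -9.9789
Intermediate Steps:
v = Rational(1, 10) (v = Pow(10, -1) = Rational(1, 10) ≈ 0.10000)
Function('H')(n, E) = Pow(Add(Pow(E, 2), Pow(n, 2)), Rational(1, 2))
Function('Q')(M) = Add(3, M)
Add(-11, Mul(Function('Q')(Function('H')(6, -4)), v)) = Add(-11, Mul(Add(3, Pow(Add(Pow(-4, 2), Pow(6, 2)), Rational(1, 2))), Rational(1, 10))) = Add(-11, Mul(Add(3, Pow(Add(16, 36), Rational(1, 2))), Rational(1, 10))) = Add(-11, Mul(Add(3, Pow(52, Rational(1, 2))), Rational(1, 10))) = Add(-11, Mul(Add(3, Mul(2, Pow(13, Rational(1, 2)))), Rational(1, 10))) = Add(-11, Add(Rational(3, 10), Mul(Rational(1, 5), Pow(13, Rational(1, 2))))) = Add(Rational(-107, 10), Mul(Rational(1, 5), Pow(13, Rational(1, 2))))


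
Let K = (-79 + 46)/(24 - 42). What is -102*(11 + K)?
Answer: -1309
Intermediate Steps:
K = 11/6 (K = -33/(-18) = -33*(-1/18) = 11/6 ≈ 1.8333)
-102*(11 + K) = -102*(11 + 11/6) = -102*77/6 = -1309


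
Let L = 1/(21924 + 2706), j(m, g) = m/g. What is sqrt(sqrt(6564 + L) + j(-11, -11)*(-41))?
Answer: sqrt(-24872112900 + 24630*sqrt(3981964636230))/24630 ≈ 6.3260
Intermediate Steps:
L = 1/24630 ≈ 4.0601e-5
sqrt(sqrt(6564 + L) + j(-11, -11)*(-41)) = sqrt(sqrt(6564 + 1/24630) - 11/(-11)*(-41)) = sqrt(sqrt(161671321/24630) - 11*(-1/11)*(-41)) = sqrt(sqrt(3981964636230)/24630 + 1*(-41)) = sqrt(sqrt(3981964636230)/24630 - 41) = sqrt(-41 + sqrt(3981964636230)/24630)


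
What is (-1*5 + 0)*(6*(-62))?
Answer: 1860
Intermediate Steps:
(-1*5 + 0)*(6*(-62)) = (-5 + 0)*(-372) = -5*(-372) = 1860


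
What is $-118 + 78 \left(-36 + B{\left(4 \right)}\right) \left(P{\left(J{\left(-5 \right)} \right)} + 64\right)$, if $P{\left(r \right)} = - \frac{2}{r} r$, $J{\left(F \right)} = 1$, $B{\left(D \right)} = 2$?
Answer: $-164542$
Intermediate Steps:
$P{\left(r \right)} = -2$
$-118 + 78 \left(-36 + B{\left(4 \right)}\right) \left(P{\left(J{\left(-5 \right)} \right)} + 64\right) = -118 + 78 \left(-36 + 2\right) \left(-2 + 64\right) = -118 + 78 \left(\left(-34\right) 62\right) = -118 + 78 \left(-2108\right) = -118 - 164424 = -164542$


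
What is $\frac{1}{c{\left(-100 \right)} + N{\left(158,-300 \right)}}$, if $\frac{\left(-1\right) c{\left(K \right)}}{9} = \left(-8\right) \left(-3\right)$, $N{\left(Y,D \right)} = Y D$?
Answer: $- \frac{1}{47616} \approx -2.1001 \cdot 10^{-5}$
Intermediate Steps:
$N{\left(Y,D \right)} = D Y$
$c{\left(K \right)} = -216$ ($c{\left(K \right)} = - 9 \left(\left(-8\right) \left(-3\right)\right) = \left(-9\right) 24 = -216$)
$\frac{1}{c{\left(-100 \right)} + N{\left(158,-300 \right)}} = \frac{1}{-216 - 47400} = \frac{1}{-47616} = - \frac{1}{47616}$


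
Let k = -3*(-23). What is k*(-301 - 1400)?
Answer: -117369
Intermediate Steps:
k = 69
k*(-301 - 1400) = 69*(-301 - 1400) = 69*(-1701) = -117369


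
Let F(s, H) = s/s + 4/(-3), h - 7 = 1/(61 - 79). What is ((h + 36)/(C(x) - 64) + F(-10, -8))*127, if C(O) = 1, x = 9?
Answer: -146177/1134 ≈ -128.90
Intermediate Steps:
h = 125/18 (h = 7 + 1/(61 - 79) = 7 + 1/(-18) = 7 - 1/18 = 125/18 ≈ 6.9444)
F(s, H) = -⅓ (F(s, H) = 1 + 4*(-⅓) = 1 - 4/3 = -⅓)
((h + 36)/(C(x) - 64) + F(-10, -8))*127 = ((125/18 + 36)/(1 - 64) - ⅓)*127 = ((773/18)/(-63) - ⅓)*127 = ((773/18)*(-1/63) - ⅓)*127 = (-773/1134 - ⅓)*127 = -1151/1134*127 = -146177/1134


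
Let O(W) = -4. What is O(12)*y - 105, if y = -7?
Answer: -77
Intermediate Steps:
O(12)*y - 105 = -4*(-7) - 105 = 28 - 105 = -77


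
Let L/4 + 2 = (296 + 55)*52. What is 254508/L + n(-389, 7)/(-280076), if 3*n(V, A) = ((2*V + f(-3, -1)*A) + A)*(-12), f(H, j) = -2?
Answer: 4440772663/1277846750 ≈ 3.4752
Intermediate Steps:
L = 73000 (L = -8 + 4*((296 + 55)*52) = -8 + 4*(351*52) = -8 + 4*18252 = -8 + 73008 = 73000)
n(V, A) = -8*V + 4*A (n(V, A) = (((2*V - 2*A) + A)*(-12))/3 = (((-2*A + 2*V) + A)*(-12))/3 = ((-A + 2*V)*(-12))/3 = (-24*V + 12*A)/3 = -8*V + 4*A)
254508/L + n(-389, 7)/(-280076) = 254508/73000 + (-8*(-389) + 4*7)/(-280076) = 254508*(1/73000) + (3112 + 28)*(-1/280076) = 63627/18250 + 3140*(-1/280076) = 63627/18250 - 785/70019 = 4440772663/1277846750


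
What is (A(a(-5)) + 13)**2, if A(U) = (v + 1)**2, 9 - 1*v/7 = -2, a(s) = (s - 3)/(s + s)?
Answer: 37173409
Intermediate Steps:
a(s) = (-3 + s)/(2*s) (a(s) = (-3 + s)/((2*s)) = (-3 + s)*(1/(2*s)) = (-3 + s)/(2*s))
v = 77 (v = 63 - 7*(-2) = 63 + 14 = 77)
A(U) = 6084 (A(U) = (77 + 1)**2 = 78**2 = 6084)
(A(a(-5)) + 13)**2 = (6084 + 13)**2 = 6097**2 = 37173409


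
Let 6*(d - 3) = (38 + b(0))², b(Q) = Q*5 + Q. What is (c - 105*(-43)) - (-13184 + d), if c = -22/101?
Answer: 5288900/303 ≈ 17455.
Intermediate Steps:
b(Q) = 6*Q (b(Q) = 5*Q + Q = 6*Q)
c = -22/101 (c = -22*1/101 = -22/101 ≈ -0.21782)
d = 731/3 (d = 3 + (38 + 6*0)²/6 = 3 + (38 + 0)²/6 = 3 + (⅙)*38² = 3 + (⅙)*1444 = 3 + 722/3 = 731/3 ≈ 243.67)
(c - 105*(-43)) - (-13184 + d) = (-22/101 - 105*(-43)) - (-13184 + 731/3) = (-22/101 + 4515) - 1*(-38821/3) = 455993/101 + 38821/3 = 5288900/303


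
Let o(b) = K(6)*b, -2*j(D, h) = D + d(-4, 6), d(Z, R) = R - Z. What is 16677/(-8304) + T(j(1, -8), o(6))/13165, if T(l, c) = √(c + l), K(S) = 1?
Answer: -5559/2768 + √2/26330 ≈ -2.0083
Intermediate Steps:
j(D, h) = -5 - D/2 (j(D, h) = -(D + (6 - 1*(-4)))/2 = -(D + (6 + 4))/2 = -(D + 10)/2 = -(10 + D)/2 = -5 - D/2)
o(b) = b (o(b) = 1*b = b)
16677/(-8304) + T(j(1, -8), o(6))/13165 = 16677/(-8304) + √(6 + (-5 - ½*1))/13165 = 16677*(-1/8304) + √(6 + (-5 - ½))*(1/13165) = -5559/2768 + √(6 - 11/2)*(1/13165) = -5559/2768 + √(½)*(1/13165) = -5559/2768 + (√2/2)*(1/13165) = -5559/2768 + √2/26330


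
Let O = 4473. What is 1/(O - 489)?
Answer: 1/3984 ≈ 0.00025100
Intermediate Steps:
1/(O - 489) = 1/(4473 - 489) = 1/3984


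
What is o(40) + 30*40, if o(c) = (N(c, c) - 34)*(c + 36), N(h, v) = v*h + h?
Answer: 123256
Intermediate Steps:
N(h, v) = h + h*v (N(h, v) = h*v + h = h + h*v)
o(c) = (-34 + c*(1 + c))*(36 + c) (o(c) = (c*(1 + c) - 34)*(c + 36) = (-34 + c*(1 + c))*(36 + c))
o(40) + 30*40 = (-1224 + 40**3 + 2*40 + 37*40**2) + 30*40 = (-1224 + 64000 + 80 + 37*1600) + 1200 = (-1224 + 64000 + 80 + 59200) + 1200 = 122056 + 1200 = 123256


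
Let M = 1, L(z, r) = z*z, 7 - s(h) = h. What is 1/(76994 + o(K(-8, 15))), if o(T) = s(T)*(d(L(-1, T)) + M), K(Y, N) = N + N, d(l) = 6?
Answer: 1/76833 ≈ 1.3015e-5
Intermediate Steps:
s(h) = 7 - h
L(z, r) = z**2
K(Y, N) = 2*N
o(T) = 49 - 7*T (o(T) = (7 - T)*(6 + 1) = (7 - T)*7 = 49 - 7*T)
1/(76994 + o(K(-8, 15))) = 1/(76994 + (49 - 14*15)) = 1/(76994 + (49 - 7*30)) = 1/(76994 + (49 - 210)) = 1/(76994 - 161) = 1/76833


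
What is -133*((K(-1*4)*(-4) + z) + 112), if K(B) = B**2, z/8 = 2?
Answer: -8512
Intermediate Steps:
z = 16 (z = 8*2 = 16)
-133*((K(-1*4)*(-4) + z) + 112) = -133*(((-1*4)**2*(-4) + 16) + 112) = -133*(((-4)**2*(-4) + 16) + 112) = -133*((16*(-4) + 16) + 112) = -133*((-64 + 16) + 112) = -133*(-48 + 112) = -133*64 = -8512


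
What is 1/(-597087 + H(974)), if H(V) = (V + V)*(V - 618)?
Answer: 1/96401 ≈ 1.0373e-5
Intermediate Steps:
H(V) = 2*V*(-618 + V) (H(V) = (2*V)*(-618 + V) = 2*V*(-618 + V))
1/(-597087 + H(974)) = 1/(-597087 + 2*974*(-618 + 974)) = 1/(-597087 + 2*974*356) = 1/(-597087 + 693488) = 1/96401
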